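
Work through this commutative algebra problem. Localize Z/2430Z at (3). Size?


3-primary part: 2430=3^5*10
Size=3^5=243


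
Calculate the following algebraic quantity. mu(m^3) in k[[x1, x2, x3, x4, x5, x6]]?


C(n+d-1,d)=C(8,3)=56


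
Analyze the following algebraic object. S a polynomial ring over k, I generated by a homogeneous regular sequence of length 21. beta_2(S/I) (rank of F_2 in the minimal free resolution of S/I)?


Regular sequence => Koszul complex is the minimal free resolution.
Syz_1 minimally generated by Koszul relations f_i*e_j - f_j*e_i (i<j): mu(Syz_1) = beta_2 = C(m,2) = m(m-1)/2
m=21
21*20/2 = 210


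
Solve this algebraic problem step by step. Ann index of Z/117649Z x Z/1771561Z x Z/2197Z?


Exponent = lcm of the cyclic orders; pairwise coprime => product.
7^6*11^6*13^3=117649*1771561*2197=457903969055533


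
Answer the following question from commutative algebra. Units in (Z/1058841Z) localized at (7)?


Local ring = Z/117649Z.
phi(117649) = 7^5*(7-1) = 100842


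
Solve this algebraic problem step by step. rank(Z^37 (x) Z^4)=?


rank(M(x)N) = rank(M)*rank(N)
37*4 = 148


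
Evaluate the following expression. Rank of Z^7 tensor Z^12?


rank(M(x)N) = rank(M)*rank(N)
7*12 = 84


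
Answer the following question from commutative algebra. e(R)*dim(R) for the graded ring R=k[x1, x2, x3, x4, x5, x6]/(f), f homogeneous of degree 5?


e(R)=deg(f)=5, dim(R)=6-1=5
e*dim=5*5=25


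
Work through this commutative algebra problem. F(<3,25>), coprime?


gcd(3,25)=1 => F=ab-a-b=3*25-3-25=75-28=47


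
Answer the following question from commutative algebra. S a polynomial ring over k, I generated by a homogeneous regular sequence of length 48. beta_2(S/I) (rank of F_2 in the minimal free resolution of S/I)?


Regular sequence => Koszul complex is the minimal free resolution.
Syz_1 minimally generated by Koszul relations f_i*e_j - f_j*e_i (i<j): mu(Syz_1) = beta_2 = C(m,2) = m(m-1)/2
m=48
48*47/2 = 1128


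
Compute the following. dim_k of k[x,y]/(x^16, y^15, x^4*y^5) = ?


k[x,y]/I, I = (x^16, y^15, x^4*y^5)
Rect: 16x15=240. Corner: (16-4)x(15-5)=120.
dim = 240-120 = 120


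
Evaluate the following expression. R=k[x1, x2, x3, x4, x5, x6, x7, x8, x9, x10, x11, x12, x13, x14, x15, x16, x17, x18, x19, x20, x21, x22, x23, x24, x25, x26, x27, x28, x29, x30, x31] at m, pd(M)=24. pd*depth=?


pd+depth=31
depth=31-24=7
pd*depth=24*7=168


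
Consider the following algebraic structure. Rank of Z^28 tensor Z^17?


rank(M(x)N) = rank(M)*rank(N)
28*17 = 476


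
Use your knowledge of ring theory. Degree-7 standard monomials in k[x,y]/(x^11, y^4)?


k[x,y], I = (x^11, y^4), d = 7
Need i < 11 and d-i < 4.
Range: 4 <= i <= 7.
H(7) = 4


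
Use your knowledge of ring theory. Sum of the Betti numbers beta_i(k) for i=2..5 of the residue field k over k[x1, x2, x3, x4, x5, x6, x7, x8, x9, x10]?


Koszul resolution: beta_i(k)=C(n,i), n=10
C(10,2)=45, C(10,3)=120, C(10,4)=210, C(10,5)=252
Sum=627


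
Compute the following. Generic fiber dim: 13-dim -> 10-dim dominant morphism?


dim(fiber)=dim(X)-dim(Y)=13-10=3


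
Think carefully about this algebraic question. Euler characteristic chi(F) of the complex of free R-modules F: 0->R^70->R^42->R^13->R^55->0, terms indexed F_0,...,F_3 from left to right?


chi = sum (-1)^i * rank:
(-1)^0*70=70
(-1)^1*42=-42
(-1)^2*13=13
(-1)^3*55=-55
chi=-14


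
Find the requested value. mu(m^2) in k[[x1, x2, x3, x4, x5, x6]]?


C(n+d-1,d)=C(7,2)=21


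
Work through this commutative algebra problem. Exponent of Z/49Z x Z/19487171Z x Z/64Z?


Exponent = lcm of the cyclic orders; pairwise coprime => product.
7^2*11^7*2^6=49*19487171*64=61111768256


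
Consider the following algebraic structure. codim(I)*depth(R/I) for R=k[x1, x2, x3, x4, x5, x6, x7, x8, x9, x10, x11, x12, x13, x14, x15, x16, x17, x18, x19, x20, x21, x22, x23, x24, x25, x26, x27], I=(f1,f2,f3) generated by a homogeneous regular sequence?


codim=3, depth=dim(R/I)=27-3=24
Product=3*24=72


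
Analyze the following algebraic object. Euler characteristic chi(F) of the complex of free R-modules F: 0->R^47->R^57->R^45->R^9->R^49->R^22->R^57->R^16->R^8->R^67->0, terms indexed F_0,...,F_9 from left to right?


chi = sum (-1)^i * rank:
(-1)^0*47=47
(-1)^1*57=-57
(-1)^2*45=45
(-1)^3*9=-9
(-1)^4*49=49
(-1)^5*22=-22
(-1)^6*57=57
(-1)^7*16=-16
(-1)^8*8=8
(-1)^9*67=-67
chi=35


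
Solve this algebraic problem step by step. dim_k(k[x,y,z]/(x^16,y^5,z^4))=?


Basis: x^iy^jz^k, i<16,j<5,k<4
16*5*4=320


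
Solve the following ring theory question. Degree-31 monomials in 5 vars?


C(d+n-1,n-1)=C(35,4)=52360


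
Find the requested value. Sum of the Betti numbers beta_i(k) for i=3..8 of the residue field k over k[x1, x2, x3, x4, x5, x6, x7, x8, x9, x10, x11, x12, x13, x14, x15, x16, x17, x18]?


Koszul resolution: beta_i(k)=C(n,i), n=18
C(18,3)=816, C(18,4)=3060, C(18,5)=8568, C(18,6)=18564, C(18,7)=31824, C(18,8)=43758
Sum=106590


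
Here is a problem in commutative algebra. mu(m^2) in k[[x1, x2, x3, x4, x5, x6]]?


C(n+d-1,d)=C(7,2)=21


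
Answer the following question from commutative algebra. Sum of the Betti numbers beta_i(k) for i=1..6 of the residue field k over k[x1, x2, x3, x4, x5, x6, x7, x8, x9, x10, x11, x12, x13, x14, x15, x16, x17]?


Koszul resolution: beta_i(k)=C(n,i), n=17
C(17,1)=17, C(17,2)=136, C(17,3)=680, C(17,4)=2380, C(17,5)=6188, C(17,6)=12376
Sum=21777


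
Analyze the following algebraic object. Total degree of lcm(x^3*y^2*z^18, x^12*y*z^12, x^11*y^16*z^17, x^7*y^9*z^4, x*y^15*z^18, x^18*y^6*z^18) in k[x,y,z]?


lcm = componentwise max:
x: max(3,12,11,7,1,18)=18
y: max(2,1,16,9,15,6)=16
z: max(18,12,17,4,18,18)=18
Total=18+16+18=52


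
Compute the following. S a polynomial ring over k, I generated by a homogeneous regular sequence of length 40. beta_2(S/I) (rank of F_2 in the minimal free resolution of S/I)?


Regular sequence => Koszul complex is the minimal free resolution.
Syz_1 minimally generated by Koszul relations f_i*e_j - f_j*e_i (i<j): mu(Syz_1) = beta_2 = C(m,2) = m(m-1)/2
m=40
40*39/2 = 780


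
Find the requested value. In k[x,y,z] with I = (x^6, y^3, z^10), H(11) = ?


Need i<6, j<3, k<10 with i+j+k=11.
For each i, j ranges over max(0,11-i-9)..min(2,11-i):
  i=0: j in [2,2] -> 1
  i=1: j in [1,2] -> 2
  i=2: j in [0,2] -> 3
  i=3: j in [0,2] -> 3
  i=4: j in [0,2] -> 3
  i=5: j in [0,2] -> 3
H(11) = 1+2+3+3+3+3 = 15


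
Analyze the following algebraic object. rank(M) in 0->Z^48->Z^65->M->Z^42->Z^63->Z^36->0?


Alt sum=0:
(-1)^0*48 + (-1)^1*65 + (-1)^2*? + (-1)^3*42 + (-1)^4*63 + (-1)^5*36=0
rank(M)=32


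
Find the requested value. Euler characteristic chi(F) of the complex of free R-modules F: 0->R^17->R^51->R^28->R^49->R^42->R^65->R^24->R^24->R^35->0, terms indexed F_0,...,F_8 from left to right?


chi = sum (-1)^i * rank:
(-1)^0*17=17
(-1)^1*51=-51
(-1)^2*28=28
(-1)^3*49=-49
(-1)^4*42=42
(-1)^5*65=-65
(-1)^6*24=24
(-1)^7*24=-24
(-1)^8*35=35
chi=-43


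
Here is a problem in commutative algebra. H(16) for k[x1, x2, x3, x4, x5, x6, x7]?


C(d+n-1,n-1)=C(22,6)=74613


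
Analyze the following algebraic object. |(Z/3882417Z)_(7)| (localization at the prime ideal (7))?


7-primary part: 3882417=7^6*33
Size=7^6=117649


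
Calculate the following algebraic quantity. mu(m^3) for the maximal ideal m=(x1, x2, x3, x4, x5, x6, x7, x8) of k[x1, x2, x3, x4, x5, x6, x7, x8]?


Graded Nakayama: mu(m^d) = dim_k (m^d/m^(d+1)) = #degree-3 monomials in 8 vars
C(n+d-1,d)=C(10,3)=120


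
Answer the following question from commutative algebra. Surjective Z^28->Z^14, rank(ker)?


rank(ker) = 28-14 = 14


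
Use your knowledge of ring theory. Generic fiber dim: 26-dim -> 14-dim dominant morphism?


dim(fiber)=dim(X)-dim(Y)=26-14=12


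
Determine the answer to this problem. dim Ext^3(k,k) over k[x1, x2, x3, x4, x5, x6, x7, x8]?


C(n,i)=C(8,3)=56


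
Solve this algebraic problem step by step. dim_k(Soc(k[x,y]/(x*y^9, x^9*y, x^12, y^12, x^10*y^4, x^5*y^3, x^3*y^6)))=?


Socle = ann(m) = span of standard monomials u with x*u, y*u in I (staircase corners).
Redundant generators: x^10*y^4
Minimal generators: x^12, x^9*y, x^5*y^3, x^3*y^6, x*y^9, y^12
Corners: y^11, x^2y^8, x^4y^5, x^8y^2, x^11
Socle dim=5


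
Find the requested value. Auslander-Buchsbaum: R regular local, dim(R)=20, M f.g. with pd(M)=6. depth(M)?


pd+depth=depth(R)=20
depth=20-6=14


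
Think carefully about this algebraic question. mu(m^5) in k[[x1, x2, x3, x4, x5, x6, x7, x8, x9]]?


C(n+d-1,d)=C(13,5)=1287


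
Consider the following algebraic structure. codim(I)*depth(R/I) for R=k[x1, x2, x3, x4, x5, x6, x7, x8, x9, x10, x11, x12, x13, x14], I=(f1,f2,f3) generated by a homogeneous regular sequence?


codim=3, depth=dim(R/I)=14-3=11
Product=3*11=33


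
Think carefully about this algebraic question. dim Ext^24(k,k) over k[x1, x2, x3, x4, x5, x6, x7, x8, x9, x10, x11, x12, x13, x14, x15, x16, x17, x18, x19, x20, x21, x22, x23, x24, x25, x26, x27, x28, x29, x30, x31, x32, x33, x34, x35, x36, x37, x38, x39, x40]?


C(n,i)=C(40,24)=62852101650


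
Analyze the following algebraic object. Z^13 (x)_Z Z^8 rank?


rank(M(x)N) = rank(M)*rank(N)
13*8 = 104


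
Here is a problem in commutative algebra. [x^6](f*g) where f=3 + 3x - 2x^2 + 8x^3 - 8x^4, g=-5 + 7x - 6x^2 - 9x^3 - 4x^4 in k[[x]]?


[x^6] = sum a_i*b_j, i+j=6
  -2*-4=8
  8*-9=-72
  -8*-6=48
Sum=-16


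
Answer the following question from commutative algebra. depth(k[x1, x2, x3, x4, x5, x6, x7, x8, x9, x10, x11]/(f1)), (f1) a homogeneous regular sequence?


depth(R)=11
depth(R/I)=11-1=10


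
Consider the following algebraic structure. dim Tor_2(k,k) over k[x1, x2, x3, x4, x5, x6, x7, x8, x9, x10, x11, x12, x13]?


Koszul: C(n,i)=C(13,2)=78


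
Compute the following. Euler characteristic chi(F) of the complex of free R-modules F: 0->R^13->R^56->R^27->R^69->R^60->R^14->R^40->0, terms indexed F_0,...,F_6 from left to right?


chi = sum (-1)^i * rank:
(-1)^0*13=13
(-1)^1*56=-56
(-1)^2*27=27
(-1)^3*69=-69
(-1)^4*60=60
(-1)^5*14=-14
(-1)^6*40=40
chi=1


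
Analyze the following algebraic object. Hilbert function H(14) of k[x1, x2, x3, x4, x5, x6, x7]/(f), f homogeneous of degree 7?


C(20,6)-C(13,6)=38760-1716=37044


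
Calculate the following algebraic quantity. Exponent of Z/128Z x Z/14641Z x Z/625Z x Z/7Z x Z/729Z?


Exponent = lcm of the cyclic orders; pairwise coprime => product.
2^7*11^4*5^4*7^1*3^6=128*14641*625*7*729=5977041840000


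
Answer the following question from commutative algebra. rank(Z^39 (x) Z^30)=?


rank(M(x)N) = rank(M)*rank(N)
39*30 = 1170


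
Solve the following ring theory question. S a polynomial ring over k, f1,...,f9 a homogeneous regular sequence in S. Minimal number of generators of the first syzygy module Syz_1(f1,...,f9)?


Regular sequence => Koszul complex is the minimal free resolution.
Syz_1 minimally generated by Koszul relations f_i*e_j - f_j*e_i (i<j): mu(Syz_1) = beta_2 = C(m,2) = m(m-1)/2
m=9
9*8/2 = 36


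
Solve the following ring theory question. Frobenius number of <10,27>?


gcd(10,27)=1 => F=ab-a-b=10*27-10-27=270-37=233


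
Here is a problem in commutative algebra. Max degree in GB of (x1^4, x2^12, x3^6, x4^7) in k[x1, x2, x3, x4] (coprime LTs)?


Pure powers, coprime LTs => already GB.
Degrees: 4, 12, 6, 7
Max=12


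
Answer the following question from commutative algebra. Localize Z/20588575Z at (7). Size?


7-primary part: 20588575=7^7*25
Size=7^7=823543


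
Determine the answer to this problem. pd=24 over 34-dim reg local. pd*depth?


pd+depth=34
depth=34-24=10
pd*depth=24*10=240


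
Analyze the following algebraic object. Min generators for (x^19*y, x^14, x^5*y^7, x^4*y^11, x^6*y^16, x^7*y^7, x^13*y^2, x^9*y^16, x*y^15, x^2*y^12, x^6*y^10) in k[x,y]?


Remove redundant (divisible by others).
x^7*y^7 redundant.
x^9*y^16 redundant.
x^6*y^16 redundant.
x^6*y^10 redundant.
x^19*y redundant.
Min: x^14, x^13*y^2, x^5*y^7, x^4*y^11, x^2*y^12, x*y^15
Count=6


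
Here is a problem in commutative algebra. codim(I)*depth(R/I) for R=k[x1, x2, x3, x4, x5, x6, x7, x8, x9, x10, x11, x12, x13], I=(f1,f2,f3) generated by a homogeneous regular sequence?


codim=3, depth=dim(R/I)=13-3=10
Product=3*10=30


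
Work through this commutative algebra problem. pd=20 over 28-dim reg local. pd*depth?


pd+depth=28
depth=28-20=8
pd*depth=20*8=160


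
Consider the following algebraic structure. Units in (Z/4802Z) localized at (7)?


Local ring = Z/2401Z.
phi(2401) = 7^3*(7-1) = 2058


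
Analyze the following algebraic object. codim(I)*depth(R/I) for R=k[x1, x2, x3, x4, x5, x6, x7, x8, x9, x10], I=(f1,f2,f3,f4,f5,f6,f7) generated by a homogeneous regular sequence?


codim=7, depth=dim(R/I)=10-7=3
Product=7*3=21


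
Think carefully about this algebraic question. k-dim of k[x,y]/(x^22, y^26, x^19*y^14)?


k[x,y]/I, I = (x^22, y^26, x^19*y^14)
Rect: 22x26=572. Corner: (22-19)x(26-14)=36.
dim = 572-36 = 536


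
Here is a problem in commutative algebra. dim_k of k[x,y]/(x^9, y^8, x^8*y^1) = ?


k[x,y]/I, I = (x^9, y^8, x^8*y^1)
Rect: 9x8=72. Corner: (9-8)x(8-1)=7.
dim = 72-7 = 65


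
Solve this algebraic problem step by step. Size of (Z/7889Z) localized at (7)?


7-primary part: 7889=7^3*23
Size=7^3=343


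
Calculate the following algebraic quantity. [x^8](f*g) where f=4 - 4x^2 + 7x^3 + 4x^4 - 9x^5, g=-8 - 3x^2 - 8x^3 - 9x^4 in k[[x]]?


[x^8] = sum a_i*b_j, i+j=8
  4*-9=-36
  -9*-8=72
Sum=36


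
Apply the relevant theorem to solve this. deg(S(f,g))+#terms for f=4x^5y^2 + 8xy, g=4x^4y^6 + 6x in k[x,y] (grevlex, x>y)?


LT(f)=4x^5y^2, LT(g)=4x^4y^6
lcm(LM)=x^5y^6
S(f,g) (scaled by 16 to clear denominators) = 4y^4*f - 4x*g = 32xy^5 - 24x^2
2 terms, deg 6.
6+2=8


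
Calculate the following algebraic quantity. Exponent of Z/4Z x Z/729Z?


Exponent = lcm of the cyclic orders; pairwise coprime => product.
2^2*3^6=4*729=2916


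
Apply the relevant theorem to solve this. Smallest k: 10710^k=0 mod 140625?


10710^k mod 140625:
k=1: 10710
k=2: 94725
k=3: 36000
k=4: 106875
k=5: 84375
k=6: 0
First zero at k = 6


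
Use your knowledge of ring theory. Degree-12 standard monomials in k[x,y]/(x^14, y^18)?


k[x,y], I = (x^14, y^18), d = 12
Need i < 14 and d-i < 18.
Range: 0 <= i <= 12.
H(12) = 13


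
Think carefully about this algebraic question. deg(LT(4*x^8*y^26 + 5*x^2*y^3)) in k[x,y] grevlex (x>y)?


LT: 4*x^8*y^26
deg_x=8, deg_y=26
Total=8+26=34


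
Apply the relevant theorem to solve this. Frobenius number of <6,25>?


gcd(6,25)=1 => F=ab-a-b=6*25-6-25=150-31=119


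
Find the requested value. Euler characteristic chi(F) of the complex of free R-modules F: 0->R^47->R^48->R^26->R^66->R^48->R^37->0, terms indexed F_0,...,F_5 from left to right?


chi = sum (-1)^i * rank:
(-1)^0*47=47
(-1)^1*48=-48
(-1)^2*26=26
(-1)^3*66=-66
(-1)^4*48=48
(-1)^5*37=-37
chi=-30


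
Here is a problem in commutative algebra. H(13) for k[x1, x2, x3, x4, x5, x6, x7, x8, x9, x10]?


C(d+n-1,n-1)=C(22,9)=497420


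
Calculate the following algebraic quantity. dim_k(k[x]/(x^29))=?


Basis: 1,x,...,x^28
dim=29


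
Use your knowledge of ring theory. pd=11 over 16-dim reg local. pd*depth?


pd+depth=16
depth=16-11=5
pd*depth=11*5=55


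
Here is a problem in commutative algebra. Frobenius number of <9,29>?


gcd(9,29)=1 => F=ab-a-b=9*29-9-29=261-38=223


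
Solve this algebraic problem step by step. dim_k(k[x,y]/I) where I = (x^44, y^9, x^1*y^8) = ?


k[x,y]/I, I = (x^44, y^9, x^1*y^8)
Rect: 44x9=396. Corner: (44-1)x(9-8)=43.
dim = 396-43 = 353


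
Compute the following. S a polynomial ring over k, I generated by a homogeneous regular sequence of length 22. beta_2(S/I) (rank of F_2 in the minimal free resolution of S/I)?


Regular sequence => Koszul complex is the minimal free resolution.
Syz_1 minimally generated by Koszul relations f_i*e_j - f_j*e_i (i<j): mu(Syz_1) = beta_2 = C(m,2) = m(m-1)/2
m=22
22*21/2 = 231


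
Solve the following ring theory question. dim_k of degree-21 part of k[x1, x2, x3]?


C(d+n-1,n-1)=C(23,2)=253


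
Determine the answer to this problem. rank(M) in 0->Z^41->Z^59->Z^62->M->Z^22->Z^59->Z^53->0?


Alt sum=0:
(-1)^0*41 + (-1)^1*59 + (-1)^2*62 + (-1)^3*? + (-1)^4*22 + (-1)^5*59 + (-1)^6*53=0
rank(M)=60


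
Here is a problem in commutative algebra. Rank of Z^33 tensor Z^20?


rank(M(x)N) = rank(M)*rank(N)
33*20 = 660


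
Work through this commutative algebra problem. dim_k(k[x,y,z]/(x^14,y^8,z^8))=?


Basis: x^iy^jz^k, i<14,j<8,k<8
14*8*8=896


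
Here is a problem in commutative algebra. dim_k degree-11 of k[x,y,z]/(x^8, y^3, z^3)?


Need i<8, j<3, k<3 with i+j+k=11.
For each i, j ranges over max(0,11-i-2)..min(2,11-i):
  i=0: j in [9,2] -> 0
  i=1: j in [8,2] -> 0
  i=2: j in [7,2] -> 0
  i=3: j in [6,2] -> 0
  i=4: j in [5,2] -> 0
  i=5: j in [4,2] -> 0
  i=6: j in [3,2] -> 0
  i=7: j in [2,2] -> 1
H(11) = 0+0+0+0+0+0+0+1 = 1


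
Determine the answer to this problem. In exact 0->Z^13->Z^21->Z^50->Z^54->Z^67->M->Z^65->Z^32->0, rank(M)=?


Alt sum=0:
(-1)^0*13 + (-1)^1*21 + (-1)^2*50 + (-1)^3*54 + (-1)^4*67 + (-1)^5*? + (-1)^6*65 + (-1)^7*32=0
rank(M)=88


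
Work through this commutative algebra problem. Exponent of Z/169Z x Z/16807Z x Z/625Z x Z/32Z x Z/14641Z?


Exponent = lcm of the cyclic orders; pairwise coprime => product.
13^2*7^5*5^4*2^5*11^4=169*16807*625*32*14641=831720950060000


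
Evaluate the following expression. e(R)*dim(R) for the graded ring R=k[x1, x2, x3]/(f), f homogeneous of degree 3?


e(R)=deg(f)=3, dim(R)=3-1=2
e*dim=3*2=6


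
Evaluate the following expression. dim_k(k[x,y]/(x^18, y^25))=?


Basis: x^i*y^j, i<18, j<25
18*25=450


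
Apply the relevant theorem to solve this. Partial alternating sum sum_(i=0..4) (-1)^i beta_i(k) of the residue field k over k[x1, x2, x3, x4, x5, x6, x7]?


Koszul resolution: beta_i(k)=C(n,i), n=7
sum_(i=0..p) (-1)^i C(n,i) = (-1)^p C(n-1,p)
(-1)^4*C(6,4) = (-1)^4*15 = 15


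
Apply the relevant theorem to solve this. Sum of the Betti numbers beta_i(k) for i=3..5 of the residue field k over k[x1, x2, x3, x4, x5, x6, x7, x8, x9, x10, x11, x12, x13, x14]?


Koszul resolution: beta_i(k)=C(n,i), n=14
C(14,3)=364, C(14,4)=1001, C(14,5)=2002
Sum=3367


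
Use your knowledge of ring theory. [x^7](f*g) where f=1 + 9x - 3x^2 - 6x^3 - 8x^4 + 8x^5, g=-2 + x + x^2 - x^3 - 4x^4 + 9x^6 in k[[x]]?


[x^7] = sum a_i*b_j, i+j=7
  9*9=81
  -6*-4=24
  -8*-1=8
  8*1=8
Sum=121


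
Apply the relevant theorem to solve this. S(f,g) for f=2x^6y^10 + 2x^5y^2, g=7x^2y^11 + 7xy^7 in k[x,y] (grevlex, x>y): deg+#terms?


LT(f)=2x^6y^10, LT(g)=7x^2y^11
lcm(LM)=x^6y^11
S(f,g) (scaled by 14 to clear denominators) = 7y*f - 2x^4*g = -14x^5y^7 + 14x^5y^3
2 terms, deg 12.
12+2=14


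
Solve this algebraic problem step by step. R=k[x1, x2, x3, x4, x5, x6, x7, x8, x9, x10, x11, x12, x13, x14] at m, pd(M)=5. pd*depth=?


pd+depth=14
depth=14-5=9
pd*depth=5*9=45


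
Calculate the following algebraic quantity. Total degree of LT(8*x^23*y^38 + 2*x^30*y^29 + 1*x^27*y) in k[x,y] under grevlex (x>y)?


LT: 8*x^23*y^38
deg_x=23, deg_y=38
Total=23+38=61


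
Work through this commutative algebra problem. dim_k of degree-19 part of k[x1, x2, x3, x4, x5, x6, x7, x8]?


C(d+n-1,n-1)=C(26,7)=657800


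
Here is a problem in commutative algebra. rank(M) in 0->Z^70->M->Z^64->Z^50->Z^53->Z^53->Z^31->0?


Alt sum=0:
(-1)^0*70 + (-1)^1*? + (-1)^2*64 + (-1)^3*50 + (-1)^4*53 + (-1)^5*53 + (-1)^6*31=0
rank(M)=115


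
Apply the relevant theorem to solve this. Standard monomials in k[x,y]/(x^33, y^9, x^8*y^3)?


k[x,y]/I, I = (x^33, y^9, x^8*y^3)
Rect: 33x9=297. Corner: (33-8)x(9-3)=150.
dim = 297-150 = 147


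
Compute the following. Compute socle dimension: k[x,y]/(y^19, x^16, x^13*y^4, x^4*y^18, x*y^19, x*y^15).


Socle = ann(m) = span of standard monomials u with x*u, y*u in I (staircase corners).
Redundant generators: x^4*y^18, x*y^19
Minimal generators: x^16, x^13*y^4, x*y^15, y^19
Corners: y^18, x^12y^14, x^15y^3
Socle dim=3


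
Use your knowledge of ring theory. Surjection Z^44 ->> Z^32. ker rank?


rank(ker) = 44-32 = 12


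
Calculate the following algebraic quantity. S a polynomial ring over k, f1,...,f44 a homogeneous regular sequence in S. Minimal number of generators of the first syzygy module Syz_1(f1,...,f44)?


Regular sequence => Koszul complex is the minimal free resolution.
Syz_1 minimally generated by Koszul relations f_i*e_j - f_j*e_i (i<j): mu(Syz_1) = beta_2 = C(m,2) = m(m-1)/2
m=44
44*43/2 = 946


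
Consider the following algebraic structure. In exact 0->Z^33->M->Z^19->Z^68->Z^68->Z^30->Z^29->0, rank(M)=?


Alt sum=0:
(-1)^0*33 + (-1)^1*? + (-1)^2*19 + (-1)^3*68 + (-1)^4*68 + (-1)^5*30 + (-1)^6*29=0
rank(M)=51


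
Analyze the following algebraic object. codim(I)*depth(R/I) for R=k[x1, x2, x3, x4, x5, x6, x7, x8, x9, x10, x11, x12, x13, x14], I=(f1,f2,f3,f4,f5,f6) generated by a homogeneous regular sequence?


codim=6, depth=dim(R/I)=14-6=8
Product=6*8=48


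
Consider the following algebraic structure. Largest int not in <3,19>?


gcd(3,19)=1 => F=ab-a-b=3*19-3-19=57-22=35


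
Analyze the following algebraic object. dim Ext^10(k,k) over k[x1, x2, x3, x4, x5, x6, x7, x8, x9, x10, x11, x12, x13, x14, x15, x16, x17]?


C(n,i)=C(17,10)=19448


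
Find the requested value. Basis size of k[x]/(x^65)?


Basis: 1,x,...,x^64
dim=65


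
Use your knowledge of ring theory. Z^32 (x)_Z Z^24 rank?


rank(M(x)N) = rank(M)*rank(N)
32*24 = 768


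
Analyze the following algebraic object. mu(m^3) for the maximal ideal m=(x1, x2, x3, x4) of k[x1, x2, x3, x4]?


Graded Nakayama: mu(m^d) = dim_k (m^d/m^(d+1)) = #degree-3 monomials in 4 vars
C(n+d-1,d)=C(6,3)=20


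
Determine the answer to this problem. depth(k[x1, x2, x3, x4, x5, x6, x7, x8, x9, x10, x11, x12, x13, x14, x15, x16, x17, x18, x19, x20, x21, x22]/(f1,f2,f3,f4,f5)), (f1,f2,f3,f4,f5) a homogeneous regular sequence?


depth(R)=22
depth(R/I)=22-5=17


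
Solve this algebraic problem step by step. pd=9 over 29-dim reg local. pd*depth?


pd+depth=29
depth=29-9=20
pd*depth=9*20=180


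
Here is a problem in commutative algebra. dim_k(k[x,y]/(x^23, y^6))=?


Basis: x^i*y^j, i<23, j<6
23*6=138


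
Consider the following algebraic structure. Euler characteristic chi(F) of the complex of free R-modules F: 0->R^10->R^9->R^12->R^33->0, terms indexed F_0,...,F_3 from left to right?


chi = sum (-1)^i * rank:
(-1)^0*10=10
(-1)^1*9=-9
(-1)^2*12=12
(-1)^3*33=-33
chi=-20


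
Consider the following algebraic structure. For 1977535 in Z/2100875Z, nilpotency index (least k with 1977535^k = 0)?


1977535^k mod 2100875:
k=1: 1977535
k=2: 319725
k=3: 643125
k=4: 1800750
k=5: 0
First zero at k = 5


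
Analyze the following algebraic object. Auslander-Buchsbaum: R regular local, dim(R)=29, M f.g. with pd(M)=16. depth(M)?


pd+depth=depth(R)=29
depth=29-16=13


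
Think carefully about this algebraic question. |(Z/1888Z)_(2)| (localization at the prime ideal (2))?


2-primary part: 1888=2^5*59
Size=2^5=32


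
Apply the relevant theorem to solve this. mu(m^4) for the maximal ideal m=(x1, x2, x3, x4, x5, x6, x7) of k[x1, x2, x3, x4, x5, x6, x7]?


Graded Nakayama: mu(m^d) = dim_k (m^d/m^(d+1)) = #degree-4 monomials in 7 vars
C(n+d-1,d)=C(10,4)=210


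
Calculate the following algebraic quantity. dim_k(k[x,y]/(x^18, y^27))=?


Basis: x^i*y^j, i<18, j<27
18*27=486


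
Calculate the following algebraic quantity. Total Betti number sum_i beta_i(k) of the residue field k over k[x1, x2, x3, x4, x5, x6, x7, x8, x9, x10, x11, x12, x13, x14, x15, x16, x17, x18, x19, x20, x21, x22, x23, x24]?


Koszul resolution: beta_i(k)=C(n,i), n=24
sum_i C(24,i) = 2^24 = 16777216


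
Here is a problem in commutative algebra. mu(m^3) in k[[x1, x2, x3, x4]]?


C(n+d-1,d)=C(6,3)=20


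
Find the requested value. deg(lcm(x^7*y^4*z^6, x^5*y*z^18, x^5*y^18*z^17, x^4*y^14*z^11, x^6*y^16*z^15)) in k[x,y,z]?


lcm = componentwise max:
x: max(7,5,5,4,6)=7
y: max(4,1,18,14,16)=18
z: max(6,18,17,11,15)=18
Total=7+18+18=43


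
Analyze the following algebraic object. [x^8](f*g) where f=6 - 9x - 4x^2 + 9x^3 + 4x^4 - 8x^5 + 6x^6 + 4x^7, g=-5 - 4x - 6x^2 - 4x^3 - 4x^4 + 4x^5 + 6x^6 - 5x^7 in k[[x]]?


[x^8] = sum a_i*b_j, i+j=8
  -9*-5=45
  -4*6=-24
  9*4=36
  4*-4=-16
  -8*-4=32
  6*-6=-36
  4*-4=-16
Sum=21


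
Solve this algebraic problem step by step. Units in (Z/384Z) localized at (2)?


Local ring = Z/128Z.
phi(128) = 2^6*(2-1) = 64


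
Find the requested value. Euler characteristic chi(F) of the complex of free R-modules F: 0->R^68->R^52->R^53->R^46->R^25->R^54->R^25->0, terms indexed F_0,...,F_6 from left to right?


chi = sum (-1)^i * rank:
(-1)^0*68=68
(-1)^1*52=-52
(-1)^2*53=53
(-1)^3*46=-46
(-1)^4*25=25
(-1)^5*54=-54
(-1)^6*25=25
chi=19


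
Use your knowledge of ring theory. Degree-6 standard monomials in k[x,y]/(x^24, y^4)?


k[x,y], I = (x^24, y^4), d = 6
Need i < 24 and d-i < 4.
Range: 3 <= i <= 6.
H(6) = 4


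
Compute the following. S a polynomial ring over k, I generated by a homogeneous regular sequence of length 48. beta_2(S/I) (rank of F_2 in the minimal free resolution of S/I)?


Regular sequence => Koszul complex is the minimal free resolution.
Syz_1 minimally generated by Koszul relations f_i*e_j - f_j*e_i (i<j): mu(Syz_1) = beta_2 = C(m,2) = m(m-1)/2
m=48
48*47/2 = 1128


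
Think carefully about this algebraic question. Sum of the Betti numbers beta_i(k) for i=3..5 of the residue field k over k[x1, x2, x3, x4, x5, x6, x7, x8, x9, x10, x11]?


Koszul resolution: beta_i(k)=C(n,i), n=11
C(11,3)=165, C(11,4)=330, C(11,5)=462
Sum=957


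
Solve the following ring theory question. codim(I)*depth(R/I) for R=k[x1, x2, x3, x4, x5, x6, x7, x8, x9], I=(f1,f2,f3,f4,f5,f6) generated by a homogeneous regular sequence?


codim=6, depth=dim(R/I)=9-6=3
Product=6*3=18


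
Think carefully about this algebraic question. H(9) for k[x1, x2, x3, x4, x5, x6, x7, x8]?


C(d+n-1,n-1)=C(16,7)=11440


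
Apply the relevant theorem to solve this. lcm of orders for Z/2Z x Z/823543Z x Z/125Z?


Exponent = lcm of the cyclic orders; pairwise coprime => product.
2^1*7^7*5^3=2*823543*125=205885750


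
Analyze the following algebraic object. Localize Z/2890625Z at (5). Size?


5-primary part: 2890625=5^7*37
Size=5^7=78125


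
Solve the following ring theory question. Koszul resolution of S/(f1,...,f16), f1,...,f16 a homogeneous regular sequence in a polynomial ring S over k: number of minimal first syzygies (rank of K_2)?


Regular sequence => Koszul complex is the minimal free resolution.
Syz_1 minimally generated by Koszul relations f_i*e_j - f_j*e_i (i<j): mu(Syz_1) = beta_2 = C(m,2) = m(m-1)/2
m=16
16*15/2 = 120


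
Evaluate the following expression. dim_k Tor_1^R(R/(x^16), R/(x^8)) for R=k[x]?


Tor_1(R/I,R/J)=(I cap J)/IJ=(x^16)/(x^24)
dim=24-16=min(16,8)=8


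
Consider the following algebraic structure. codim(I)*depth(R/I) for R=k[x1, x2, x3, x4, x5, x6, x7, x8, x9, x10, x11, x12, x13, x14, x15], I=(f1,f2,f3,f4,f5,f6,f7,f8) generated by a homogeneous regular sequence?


codim=8, depth=dim(R/I)=15-8=7
Product=8*7=56


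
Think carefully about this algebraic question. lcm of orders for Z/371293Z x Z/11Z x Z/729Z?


Exponent = lcm of the cyclic orders; pairwise coprime => product.
13^5*11^1*3^6=371293*11*729=2977398567


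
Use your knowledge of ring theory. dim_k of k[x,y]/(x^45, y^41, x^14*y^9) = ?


k[x,y]/I, I = (x^45, y^41, x^14*y^9)
Rect: 45x41=1845. Corner: (45-14)x(41-9)=992.
dim = 1845-992 = 853


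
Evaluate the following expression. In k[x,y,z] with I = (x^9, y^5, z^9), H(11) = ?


Need i<9, j<5, k<9 with i+j+k=11.
For each i, j ranges over max(0,11-i-8)..min(4,11-i):
  i=0: j in [3,4] -> 2
  i=1: j in [2,4] -> 3
  i=2: j in [1,4] -> 4
  i=3: j in [0,4] -> 5
  i=4: j in [0,4] -> 5
  i=5: j in [0,4] -> 5
  i=6: j in [0,4] -> 5
  i=7: j in [0,4] -> 5
  i=8: j in [0,3] -> 4
H(11) = 2+3+4+5+5+5+5+5+4 = 38


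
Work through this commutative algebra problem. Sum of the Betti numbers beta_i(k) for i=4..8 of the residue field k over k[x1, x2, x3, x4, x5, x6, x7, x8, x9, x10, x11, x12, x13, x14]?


Koszul resolution: beta_i(k)=C(n,i), n=14
C(14,4)=1001, C(14,5)=2002, C(14,6)=3003, C(14,7)=3432, C(14,8)=3003
Sum=12441


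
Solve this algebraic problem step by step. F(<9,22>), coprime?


gcd(9,22)=1 => F=ab-a-b=9*22-9-22=198-31=167


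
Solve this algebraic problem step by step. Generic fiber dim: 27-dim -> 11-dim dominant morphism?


dim(fiber)=dim(X)-dim(Y)=27-11=16


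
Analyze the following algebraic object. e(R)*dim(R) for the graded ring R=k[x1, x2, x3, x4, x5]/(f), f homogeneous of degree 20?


e(R)=deg(f)=20, dim(R)=5-1=4
e*dim=20*4=80


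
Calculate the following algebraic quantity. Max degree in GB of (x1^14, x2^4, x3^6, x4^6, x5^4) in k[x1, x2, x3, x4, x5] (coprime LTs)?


Pure powers, coprime LTs => already GB.
Degrees: 14, 4, 6, 6, 4
Max=14


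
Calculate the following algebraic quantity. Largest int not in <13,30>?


gcd(13,30)=1 => F=ab-a-b=13*30-13-30=390-43=347


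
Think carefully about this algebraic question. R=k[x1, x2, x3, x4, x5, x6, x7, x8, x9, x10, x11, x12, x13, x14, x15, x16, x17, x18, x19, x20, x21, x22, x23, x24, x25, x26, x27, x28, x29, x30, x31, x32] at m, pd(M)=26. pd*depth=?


pd+depth=32
depth=32-26=6
pd*depth=26*6=156


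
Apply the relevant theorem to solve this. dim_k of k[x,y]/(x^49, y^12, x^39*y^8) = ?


k[x,y]/I, I = (x^49, y^12, x^39*y^8)
Rect: 49x12=588. Corner: (49-39)x(12-8)=40.
dim = 588-40 = 548


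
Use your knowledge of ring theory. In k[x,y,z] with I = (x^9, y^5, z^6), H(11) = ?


Need i<9, j<5, k<6 with i+j+k=11.
For each i, j ranges over max(0,11-i-5)..min(4,11-i):
  i=0: j in [6,4] -> 0
  i=1: j in [5,4] -> 0
  i=2: j in [4,4] -> 1
  i=3: j in [3,4] -> 2
  i=4: j in [2,4] -> 3
  i=5: j in [1,4] -> 4
  i=6: j in [0,4] -> 5
  i=7: j in [0,4] -> 5
  i=8: j in [0,3] -> 4
H(11) = 0+0+1+2+3+4+5+5+4 = 24


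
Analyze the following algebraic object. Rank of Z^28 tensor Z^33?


rank(M(x)N) = rank(M)*rank(N)
28*33 = 924


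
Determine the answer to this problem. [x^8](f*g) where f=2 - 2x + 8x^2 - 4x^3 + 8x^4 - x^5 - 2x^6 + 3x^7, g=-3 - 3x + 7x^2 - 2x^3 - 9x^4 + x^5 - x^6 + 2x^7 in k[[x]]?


[x^8] = sum a_i*b_j, i+j=8
  -2*2=-4
  8*-1=-8
  -4*1=-4
  8*-9=-72
  -1*-2=2
  -2*7=-14
  3*-3=-9
Sum=-109


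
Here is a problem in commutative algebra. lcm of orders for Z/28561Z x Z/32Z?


Exponent = lcm of the cyclic orders; pairwise coprime => product.
13^4*2^5=28561*32=913952


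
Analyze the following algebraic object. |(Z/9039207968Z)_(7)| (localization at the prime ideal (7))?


7-primary part: 9039207968=7^10*32
Size=7^10=282475249


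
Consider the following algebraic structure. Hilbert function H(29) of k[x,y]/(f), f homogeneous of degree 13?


H(t)=d for t>=d-1.
d=13, t=29
H(29)=13


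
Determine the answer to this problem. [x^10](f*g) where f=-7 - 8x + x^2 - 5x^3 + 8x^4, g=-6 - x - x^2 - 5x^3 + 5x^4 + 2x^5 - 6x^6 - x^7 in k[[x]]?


[x^10] = sum a_i*b_j, i+j=10
  -5*-1=5
  8*-6=-48
Sum=-43


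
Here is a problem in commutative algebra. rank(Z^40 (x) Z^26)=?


rank(M(x)N) = rank(M)*rank(N)
40*26 = 1040


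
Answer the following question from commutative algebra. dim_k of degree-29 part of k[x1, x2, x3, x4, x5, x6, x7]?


C(d+n-1,n-1)=C(35,6)=1623160


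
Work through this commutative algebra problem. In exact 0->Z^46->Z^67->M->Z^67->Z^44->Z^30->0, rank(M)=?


Alt sum=0:
(-1)^0*46 + (-1)^1*67 + (-1)^2*? + (-1)^3*67 + (-1)^4*44 + (-1)^5*30=0
rank(M)=74


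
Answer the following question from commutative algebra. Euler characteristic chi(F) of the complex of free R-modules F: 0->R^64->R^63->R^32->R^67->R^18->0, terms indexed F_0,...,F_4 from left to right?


chi = sum (-1)^i * rank:
(-1)^0*64=64
(-1)^1*63=-63
(-1)^2*32=32
(-1)^3*67=-67
(-1)^4*18=18
chi=-16


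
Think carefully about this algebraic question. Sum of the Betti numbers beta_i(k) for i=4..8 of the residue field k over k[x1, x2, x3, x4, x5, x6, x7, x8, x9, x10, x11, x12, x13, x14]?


Koszul resolution: beta_i(k)=C(n,i), n=14
C(14,4)=1001, C(14,5)=2002, C(14,6)=3003, C(14,7)=3432, C(14,8)=3003
Sum=12441


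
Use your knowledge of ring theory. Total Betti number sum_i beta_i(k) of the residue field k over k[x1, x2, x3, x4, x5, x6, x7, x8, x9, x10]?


Koszul resolution: beta_i(k)=C(n,i), n=10
sum_i C(10,i) = 2^10 = 1024


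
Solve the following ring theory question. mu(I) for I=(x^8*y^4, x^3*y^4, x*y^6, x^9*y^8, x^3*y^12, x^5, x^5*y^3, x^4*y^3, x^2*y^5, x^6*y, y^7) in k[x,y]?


Remove redundant (divisible by others).
x^8*y^4 redundant.
x^3*y^12 redundant.
x^9*y^8 redundant.
x^6*y redundant.
x^5*y^3 redundant.
Min: x^5, x^4*y^3, x^3*y^4, x^2*y^5, x*y^6, y^7
Count=6


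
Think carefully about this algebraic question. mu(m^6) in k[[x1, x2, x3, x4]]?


C(n+d-1,d)=C(9,6)=84


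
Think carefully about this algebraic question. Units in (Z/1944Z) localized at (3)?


Local ring = Z/243Z.
phi(243) = 3^4*(3-1) = 162


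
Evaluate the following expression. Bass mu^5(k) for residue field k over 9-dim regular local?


C(n,i)=C(9,5)=126


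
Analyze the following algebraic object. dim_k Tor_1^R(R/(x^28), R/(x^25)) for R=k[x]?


Tor_1(R/I,R/J)=(I cap J)/IJ=(x^28)/(x^53)
dim=53-28=min(28,25)=25


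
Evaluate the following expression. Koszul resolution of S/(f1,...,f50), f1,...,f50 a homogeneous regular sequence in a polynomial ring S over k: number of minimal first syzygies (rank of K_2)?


Regular sequence => Koszul complex is the minimal free resolution.
Syz_1 minimally generated by Koszul relations f_i*e_j - f_j*e_i (i<j): mu(Syz_1) = beta_2 = C(m,2) = m(m-1)/2
m=50
50*49/2 = 1225


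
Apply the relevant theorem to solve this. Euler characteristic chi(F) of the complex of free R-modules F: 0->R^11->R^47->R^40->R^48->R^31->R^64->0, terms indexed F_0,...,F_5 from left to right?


chi = sum (-1)^i * rank:
(-1)^0*11=11
(-1)^1*47=-47
(-1)^2*40=40
(-1)^3*48=-48
(-1)^4*31=31
(-1)^5*64=-64
chi=-77


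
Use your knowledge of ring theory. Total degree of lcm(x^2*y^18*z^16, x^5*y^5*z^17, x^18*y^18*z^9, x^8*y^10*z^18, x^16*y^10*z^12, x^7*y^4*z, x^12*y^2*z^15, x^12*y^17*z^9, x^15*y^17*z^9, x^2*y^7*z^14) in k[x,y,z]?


lcm = componentwise max:
x: max(2,5,18,8,16,7,12,12,15,2)=18
y: max(18,5,18,10,10,4,2,17,17,7)=18
z: max(16,17,9,18,12,1,15,9,9,14)=18
Total=18+18+18=54


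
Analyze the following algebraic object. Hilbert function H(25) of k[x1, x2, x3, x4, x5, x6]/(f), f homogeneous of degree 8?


C(30,5)-C(22,5)=142506-26334=116172


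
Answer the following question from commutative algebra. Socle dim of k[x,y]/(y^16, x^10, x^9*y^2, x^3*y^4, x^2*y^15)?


Socle = ann(m) = span of standard monomials u with x*u, y*u in I (staircase corners).
Minimal generators: x^10, x^9*y^2, x^3*y^4, x^2*y^15, y^16
Corners: xy^15, x^2y^14, x^8y^3, x^9y
Socle dim=4


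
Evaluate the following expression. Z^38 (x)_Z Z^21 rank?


rank(M(x)N) = rank(M)*rank(N)
38*21 = 798


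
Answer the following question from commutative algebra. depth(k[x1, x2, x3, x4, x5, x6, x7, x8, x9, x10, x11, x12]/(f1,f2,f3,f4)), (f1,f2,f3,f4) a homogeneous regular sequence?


depth(R)=12
depth(R/I)=12-4=8


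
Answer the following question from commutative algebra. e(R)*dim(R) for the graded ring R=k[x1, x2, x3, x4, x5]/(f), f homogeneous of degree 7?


e(R)=deg(f)=7, dim(R)=5-1=4
e*dim=7*4=28


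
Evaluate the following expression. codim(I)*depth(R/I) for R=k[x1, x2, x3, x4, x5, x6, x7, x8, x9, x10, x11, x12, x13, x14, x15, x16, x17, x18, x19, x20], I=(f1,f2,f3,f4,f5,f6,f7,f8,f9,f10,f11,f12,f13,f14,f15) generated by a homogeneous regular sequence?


codim=15, depth=dim(R/I)=20-15=5
Product=15*5=75


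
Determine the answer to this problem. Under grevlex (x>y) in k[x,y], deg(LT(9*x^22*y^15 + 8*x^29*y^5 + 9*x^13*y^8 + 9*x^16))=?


LT: 9*x^22*y^15
deg_x=22, deg_y=15
Total=22+15=37


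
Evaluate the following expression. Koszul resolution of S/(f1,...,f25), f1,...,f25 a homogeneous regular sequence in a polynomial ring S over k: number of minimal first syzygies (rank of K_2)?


Regular sequence => Koszul complex is the minimal free resolution.
Syz_1 minimally generated by Koszul relations f_i*e_j - f_j*e_i (i<j): mu(Syz_1) = beta_2 = C(m,2) = m(m-1)/2
m=25
25*24/2 = 300


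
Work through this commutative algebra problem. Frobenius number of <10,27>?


gcd(10,27)=1 => F=ab-a-b=10*27-10-27=270-37=233


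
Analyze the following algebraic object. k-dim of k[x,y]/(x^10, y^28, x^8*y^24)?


k[x,y]/I, I = (x^10, y^28, x^8*y^24)
Rect: 10x28=280. Corner: (10-8)x(28-24)=8.
dim = 280-8 = 272


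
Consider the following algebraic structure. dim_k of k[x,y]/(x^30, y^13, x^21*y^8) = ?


k[x,y]/I, I = (x^30, y^13, x^21*y^8)
Rect: 30x13=390. Corner: (30-21)x(13-8)=45.
dim = 390-45 = 345


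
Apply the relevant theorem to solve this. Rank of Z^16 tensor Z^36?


rank(M(x)N) = rank(M)*rank(N)
16*36 = 576


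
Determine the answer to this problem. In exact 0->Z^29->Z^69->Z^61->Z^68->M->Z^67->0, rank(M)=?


Alt sum=0:
(-1)^0*29 + (-1)^1*69 + (-1)^2*61 + (-1)^3*68 + (-1)^4*? + (-1)^5*67=0
rank(M)=114


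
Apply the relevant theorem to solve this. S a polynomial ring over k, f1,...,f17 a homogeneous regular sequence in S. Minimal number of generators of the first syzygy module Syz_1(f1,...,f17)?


Regular sequence => Koszul complex is the minimal free resolution.
Syz_1 minimally generated by Koszul relations f_i*e_j - f_j*e_i (i<j): mu(Syz_1) = beta_2 = C(m,2) = m(m-1)/2
m=17
17*16/2 = 136


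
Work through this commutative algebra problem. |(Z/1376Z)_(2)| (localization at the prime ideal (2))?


2-primary part: 1376=2^5*43
Size=2^5=32


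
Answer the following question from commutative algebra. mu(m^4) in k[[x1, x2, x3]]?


C(n+d-1,d)=C(6,4)=15


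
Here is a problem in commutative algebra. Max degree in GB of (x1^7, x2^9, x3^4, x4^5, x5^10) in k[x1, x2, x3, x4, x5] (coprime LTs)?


Pure powers, coprime LTs => already GB.
Degrees: 7, 9, 4, 5, 10
Max=10


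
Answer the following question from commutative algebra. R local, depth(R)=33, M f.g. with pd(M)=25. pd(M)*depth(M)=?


pd+depth=33
depth=33-25=8
pd*depth=25*8=200


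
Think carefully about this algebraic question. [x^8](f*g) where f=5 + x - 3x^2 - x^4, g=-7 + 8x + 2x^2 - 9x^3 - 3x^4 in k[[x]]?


[x^8] = sum a_i*b_j, i+j=8
  -1*-3=3
Sum=3


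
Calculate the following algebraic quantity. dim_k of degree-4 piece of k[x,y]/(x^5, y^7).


k[x,y], I = (x^5, y^7), d = 4
Need i < 5 and d-i < 7.
Range: 0 <= i <= 4.
H(4) = 5


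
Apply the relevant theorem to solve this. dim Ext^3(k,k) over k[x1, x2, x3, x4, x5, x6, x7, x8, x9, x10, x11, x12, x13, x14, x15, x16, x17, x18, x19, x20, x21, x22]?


C(n,i)=C(22,3)=1540


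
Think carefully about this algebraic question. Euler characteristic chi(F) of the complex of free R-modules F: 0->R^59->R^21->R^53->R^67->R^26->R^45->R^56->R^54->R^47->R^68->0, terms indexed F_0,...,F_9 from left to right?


chi = sum (-1)^i * rank:
(-1)^0*59=59
(-1)^1*21=-21
(-1)^2*53=53
(-1)^3*67=-67
(-1)^4*26=26
(-1)^5*45=-45
(-1)^6*56=56
(-1)^7*54=-54
(-1)^8*47=47
(-1)^9*68=-68
chi=-14
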